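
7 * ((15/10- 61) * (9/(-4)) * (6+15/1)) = 157437/8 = 19679.62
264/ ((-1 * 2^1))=-132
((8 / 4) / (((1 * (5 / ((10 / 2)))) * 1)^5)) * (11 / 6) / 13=11 / 39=0.28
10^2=100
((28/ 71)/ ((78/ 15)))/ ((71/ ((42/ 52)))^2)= 15435/ 1572660934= 0.00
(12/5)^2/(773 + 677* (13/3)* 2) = 432/498025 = 0.00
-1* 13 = -13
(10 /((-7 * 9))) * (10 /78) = -50 /2457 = -0.02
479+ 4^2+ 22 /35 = 17347 /35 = 495.63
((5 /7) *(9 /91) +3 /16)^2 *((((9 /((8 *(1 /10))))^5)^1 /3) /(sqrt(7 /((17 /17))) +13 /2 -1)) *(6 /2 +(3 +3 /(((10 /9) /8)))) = 21544356516024375 /824366792704 -1958577865093125 *sqrt(7) /412183396352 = 13562.58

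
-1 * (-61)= 61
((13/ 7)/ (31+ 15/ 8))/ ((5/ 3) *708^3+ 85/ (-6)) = 624/ 6533615173435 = 0.00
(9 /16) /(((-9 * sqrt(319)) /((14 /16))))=-0.00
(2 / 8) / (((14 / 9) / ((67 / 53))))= 0.20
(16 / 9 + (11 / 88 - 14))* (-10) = 4355 / 36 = 120.97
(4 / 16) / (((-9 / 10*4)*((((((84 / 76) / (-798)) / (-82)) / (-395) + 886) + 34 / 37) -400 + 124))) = -1081583075 / 9514937705094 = -0.00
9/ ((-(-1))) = 9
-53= -53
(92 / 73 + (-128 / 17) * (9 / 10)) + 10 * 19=1144722 / 6205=184.48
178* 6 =1068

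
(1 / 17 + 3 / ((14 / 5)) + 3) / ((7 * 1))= 983 / 1666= 0.59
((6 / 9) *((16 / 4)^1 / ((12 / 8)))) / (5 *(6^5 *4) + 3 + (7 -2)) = 2 / 174969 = 0.00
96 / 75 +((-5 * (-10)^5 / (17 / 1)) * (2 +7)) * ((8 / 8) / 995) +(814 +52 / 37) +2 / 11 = 37275723992 / 34422025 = 1082.90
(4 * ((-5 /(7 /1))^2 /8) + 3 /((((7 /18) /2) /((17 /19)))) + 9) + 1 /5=216547 /9310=23.26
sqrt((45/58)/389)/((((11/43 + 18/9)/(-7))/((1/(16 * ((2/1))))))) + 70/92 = 35/46-903 * sqrt(112810)/70032448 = 0.76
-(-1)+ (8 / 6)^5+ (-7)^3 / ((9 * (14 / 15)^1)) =-17311 / 486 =-35.62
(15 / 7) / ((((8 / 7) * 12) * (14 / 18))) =0.20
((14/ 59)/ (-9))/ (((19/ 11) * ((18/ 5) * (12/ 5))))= -1925/ 1089612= -0.00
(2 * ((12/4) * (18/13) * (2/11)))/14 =108/1001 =0.11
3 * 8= 24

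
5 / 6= 0.83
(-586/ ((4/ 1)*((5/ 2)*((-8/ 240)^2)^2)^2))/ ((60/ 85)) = -21786894000000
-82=-82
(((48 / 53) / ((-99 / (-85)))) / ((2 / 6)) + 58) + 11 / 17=604371 / 9911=60.98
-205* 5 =-1025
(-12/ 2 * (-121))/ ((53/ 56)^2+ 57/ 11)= 25044096/ 209651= 119.46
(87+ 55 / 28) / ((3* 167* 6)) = 2491 / 84168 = 0.03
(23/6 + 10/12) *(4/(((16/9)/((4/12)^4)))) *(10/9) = 35/243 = 0.14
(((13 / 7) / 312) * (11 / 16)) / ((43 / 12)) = 11 / 9632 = 0.00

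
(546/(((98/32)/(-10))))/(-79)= 12480/553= 22.57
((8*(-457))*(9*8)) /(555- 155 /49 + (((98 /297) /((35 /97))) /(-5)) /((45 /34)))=-1077416802000 /2258119393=-477.13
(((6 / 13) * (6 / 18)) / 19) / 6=1 / 741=0.00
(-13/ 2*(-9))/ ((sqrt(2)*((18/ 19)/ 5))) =1235*sqrt(2)/ 8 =218.32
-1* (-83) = 83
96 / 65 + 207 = 13551 / 65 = 208.48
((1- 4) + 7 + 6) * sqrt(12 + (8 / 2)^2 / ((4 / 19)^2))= 10 * sqrt(373)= 193.13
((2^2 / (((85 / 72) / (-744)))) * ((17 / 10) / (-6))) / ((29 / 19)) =339264 / 725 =467.95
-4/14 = -2/7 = -0.29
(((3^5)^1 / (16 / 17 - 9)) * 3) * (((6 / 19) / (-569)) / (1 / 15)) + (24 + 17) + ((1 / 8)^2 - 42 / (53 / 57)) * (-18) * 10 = 8169.51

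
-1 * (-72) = 72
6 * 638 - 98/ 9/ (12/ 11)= 3818.02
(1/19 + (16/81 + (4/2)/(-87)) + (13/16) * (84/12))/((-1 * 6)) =-4223645/4284576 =-0.99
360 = 360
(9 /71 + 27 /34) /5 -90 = -1084077 /12070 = -89.82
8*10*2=160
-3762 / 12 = -627 / 2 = -313.50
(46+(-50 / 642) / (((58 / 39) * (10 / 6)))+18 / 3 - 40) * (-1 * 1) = -74277 / 6206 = -11.97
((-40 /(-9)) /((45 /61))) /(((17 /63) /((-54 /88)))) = -2562 /187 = -13.70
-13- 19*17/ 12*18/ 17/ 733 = -19115/ 1466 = -13.04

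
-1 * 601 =-601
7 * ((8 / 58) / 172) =7 / 1247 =0.01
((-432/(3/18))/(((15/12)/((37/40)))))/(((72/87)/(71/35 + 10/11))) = -65532402/9625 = -6808.56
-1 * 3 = -3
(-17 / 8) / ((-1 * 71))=17 / 568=0.03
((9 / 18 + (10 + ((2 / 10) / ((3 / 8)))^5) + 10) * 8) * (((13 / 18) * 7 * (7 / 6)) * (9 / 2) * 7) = 139120403149 / 4556250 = 30533.97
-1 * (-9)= 9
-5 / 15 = -1 / 3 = -0.33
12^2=144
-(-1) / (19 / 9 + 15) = 9 / 154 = 0.06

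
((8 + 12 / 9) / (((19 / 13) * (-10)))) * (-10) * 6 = 38.32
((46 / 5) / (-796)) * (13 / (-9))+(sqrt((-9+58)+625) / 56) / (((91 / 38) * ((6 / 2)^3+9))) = 19 * sqrt(674) / 91728+299 / 17910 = 0.02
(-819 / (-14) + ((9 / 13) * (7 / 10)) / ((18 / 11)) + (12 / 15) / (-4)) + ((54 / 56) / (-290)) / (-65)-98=-20797323 / 527800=-39.40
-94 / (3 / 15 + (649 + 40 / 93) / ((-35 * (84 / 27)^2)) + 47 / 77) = 879561760 / 10355061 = 84.94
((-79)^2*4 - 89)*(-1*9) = -223875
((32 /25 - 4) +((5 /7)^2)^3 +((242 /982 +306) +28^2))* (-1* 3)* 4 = -18848805936456 /1444141475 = -13051.91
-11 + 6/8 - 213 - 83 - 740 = -4185/4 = -1046.25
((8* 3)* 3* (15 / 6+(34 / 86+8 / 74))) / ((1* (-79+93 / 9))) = -516078 / 163873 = -3.15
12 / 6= 2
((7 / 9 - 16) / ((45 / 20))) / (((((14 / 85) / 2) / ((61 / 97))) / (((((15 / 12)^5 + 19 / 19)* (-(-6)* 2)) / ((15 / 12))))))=-65493809 / 32592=-2009.51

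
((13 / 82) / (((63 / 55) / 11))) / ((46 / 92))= 7865 / 2583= 3.04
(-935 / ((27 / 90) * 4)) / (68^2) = -275 / 1632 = -0.17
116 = 116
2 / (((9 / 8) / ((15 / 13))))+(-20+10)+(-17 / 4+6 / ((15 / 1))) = -9203 / 780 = -11.80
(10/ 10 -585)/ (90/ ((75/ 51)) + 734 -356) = -730/ 549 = -1.33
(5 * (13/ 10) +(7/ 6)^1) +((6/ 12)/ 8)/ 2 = 739/ 96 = 7.70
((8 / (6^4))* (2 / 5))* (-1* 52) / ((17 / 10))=-104 / 1377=-0.08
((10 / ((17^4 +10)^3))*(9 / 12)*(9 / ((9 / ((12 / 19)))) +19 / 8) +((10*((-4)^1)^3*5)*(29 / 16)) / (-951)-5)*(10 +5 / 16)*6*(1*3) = 91651191410827503172575 / 449330474926973784704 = 203.97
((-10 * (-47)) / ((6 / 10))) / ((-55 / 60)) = -9400 / 11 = -854.55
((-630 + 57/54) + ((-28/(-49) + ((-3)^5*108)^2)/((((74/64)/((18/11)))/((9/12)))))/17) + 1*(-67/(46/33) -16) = 11652080273335/270963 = 43002477.36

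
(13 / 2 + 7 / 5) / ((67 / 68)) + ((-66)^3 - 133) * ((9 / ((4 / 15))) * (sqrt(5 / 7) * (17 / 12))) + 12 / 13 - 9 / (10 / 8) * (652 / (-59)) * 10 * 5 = 1024502942 / 256945 - 220036185 * sqrt(35) / 112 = -11618795.13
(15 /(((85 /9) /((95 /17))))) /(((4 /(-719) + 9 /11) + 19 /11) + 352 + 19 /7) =142006095 /5716033607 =0.02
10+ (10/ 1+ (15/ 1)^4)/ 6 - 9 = 50641/ 6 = 8440.17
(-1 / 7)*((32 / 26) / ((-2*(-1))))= -8 / 91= -0.09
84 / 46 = 42 / 23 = 1.83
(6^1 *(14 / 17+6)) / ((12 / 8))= 464 / 17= 27.29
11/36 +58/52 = 665/468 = 1.42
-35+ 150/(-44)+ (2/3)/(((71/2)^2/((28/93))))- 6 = -1374085975/30941658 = -44.41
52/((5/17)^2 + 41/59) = 221663/3331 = 66.55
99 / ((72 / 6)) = 33 / 4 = 8.25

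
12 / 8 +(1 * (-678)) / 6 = -223 / 2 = -111.50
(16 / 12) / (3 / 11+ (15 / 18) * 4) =44 / 119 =0.37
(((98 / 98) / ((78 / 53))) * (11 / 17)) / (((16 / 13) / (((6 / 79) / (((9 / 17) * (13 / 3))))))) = 583 / 49296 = 0.01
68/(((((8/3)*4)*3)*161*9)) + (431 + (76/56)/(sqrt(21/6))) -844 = -4787479/11592 + 19*sqrt(14)/98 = -412.27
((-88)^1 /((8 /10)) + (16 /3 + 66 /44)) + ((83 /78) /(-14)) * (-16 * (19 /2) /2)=-17725 /182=-97.39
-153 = -153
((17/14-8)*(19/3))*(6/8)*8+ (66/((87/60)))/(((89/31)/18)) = 497215/18067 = 27.52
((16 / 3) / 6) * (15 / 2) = 20 / 3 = 6.67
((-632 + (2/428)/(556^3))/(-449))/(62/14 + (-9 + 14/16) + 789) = 162724620133369/90786255035116944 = 0.00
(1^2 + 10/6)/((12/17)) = 34/9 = 3.78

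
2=2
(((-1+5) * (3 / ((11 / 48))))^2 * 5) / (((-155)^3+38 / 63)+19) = -10450944 / 2838694969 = -0.00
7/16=0.44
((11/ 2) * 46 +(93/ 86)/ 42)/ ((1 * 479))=304643/ 576716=0.53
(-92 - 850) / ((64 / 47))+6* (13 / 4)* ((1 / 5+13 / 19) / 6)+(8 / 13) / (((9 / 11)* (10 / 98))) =-242408947 / 355680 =-681.54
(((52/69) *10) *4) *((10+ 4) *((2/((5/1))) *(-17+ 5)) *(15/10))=-69888/23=-3038.61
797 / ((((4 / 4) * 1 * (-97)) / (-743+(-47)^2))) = -1168402 / 97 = -12045.38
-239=-239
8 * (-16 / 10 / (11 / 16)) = -1024 / 55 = -18.62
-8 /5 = -1.60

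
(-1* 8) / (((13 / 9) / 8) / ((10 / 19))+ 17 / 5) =-1152 / 539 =-2.14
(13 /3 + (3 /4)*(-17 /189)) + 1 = 1327 /252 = 5.27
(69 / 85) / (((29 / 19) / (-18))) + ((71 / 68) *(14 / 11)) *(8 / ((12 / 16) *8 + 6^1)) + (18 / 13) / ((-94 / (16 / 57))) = -8207624981 / 944334105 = -8.69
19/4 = 4.75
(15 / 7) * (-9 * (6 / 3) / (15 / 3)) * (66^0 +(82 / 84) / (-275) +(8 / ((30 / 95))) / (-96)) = -5.65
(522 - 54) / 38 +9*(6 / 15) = 1512 / 95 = 15.92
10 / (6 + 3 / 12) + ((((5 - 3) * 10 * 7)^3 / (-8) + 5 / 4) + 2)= -6859903 / 20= -342995.15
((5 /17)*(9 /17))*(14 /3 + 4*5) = 1110 /289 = 3.84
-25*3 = -75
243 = 243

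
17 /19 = 0.89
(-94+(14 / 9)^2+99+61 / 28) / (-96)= -0.10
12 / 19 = 0.63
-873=-873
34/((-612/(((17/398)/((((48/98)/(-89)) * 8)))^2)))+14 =1466033779343/105109291008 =13.95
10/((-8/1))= -5/4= -1.25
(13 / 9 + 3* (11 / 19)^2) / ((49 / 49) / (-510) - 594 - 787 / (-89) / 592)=-0.00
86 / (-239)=-0.36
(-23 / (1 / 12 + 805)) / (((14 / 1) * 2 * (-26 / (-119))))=-0.00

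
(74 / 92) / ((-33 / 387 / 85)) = -405705 / 506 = -801.79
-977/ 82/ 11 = -977/ 902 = -1.08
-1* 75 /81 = -25 /27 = -0.93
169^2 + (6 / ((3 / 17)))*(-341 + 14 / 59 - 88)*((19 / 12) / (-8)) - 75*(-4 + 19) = 85869683 / 2832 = 30321.22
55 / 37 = 1.49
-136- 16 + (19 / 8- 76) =-1805 / 8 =-225.62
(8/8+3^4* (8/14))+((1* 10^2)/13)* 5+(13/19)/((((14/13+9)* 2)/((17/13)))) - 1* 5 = 36598455/452998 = 80.79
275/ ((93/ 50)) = 13750/ 93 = 147.85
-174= -174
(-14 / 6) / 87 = -0.03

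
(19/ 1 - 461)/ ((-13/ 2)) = 68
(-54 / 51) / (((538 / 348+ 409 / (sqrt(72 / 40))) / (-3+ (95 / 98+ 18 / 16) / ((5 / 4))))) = -273393846 / 11718619255735+ 24109475148 * sqrt(5) / 11718619255735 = 0.00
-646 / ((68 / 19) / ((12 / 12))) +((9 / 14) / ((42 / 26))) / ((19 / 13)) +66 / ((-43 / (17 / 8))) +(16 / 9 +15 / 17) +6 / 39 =-57545563531 / 318502548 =-180.68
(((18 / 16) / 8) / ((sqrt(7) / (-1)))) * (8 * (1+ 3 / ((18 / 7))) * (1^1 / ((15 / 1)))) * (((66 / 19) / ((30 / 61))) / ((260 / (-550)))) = 7381 * sqrt(7) / 21280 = 0.92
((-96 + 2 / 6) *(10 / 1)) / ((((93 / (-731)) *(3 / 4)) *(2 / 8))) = 33567520 / 837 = 40104.56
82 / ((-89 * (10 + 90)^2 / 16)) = -82 / 55625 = -0.00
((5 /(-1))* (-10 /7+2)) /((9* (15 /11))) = -44 /189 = -0.23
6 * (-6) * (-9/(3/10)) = 1080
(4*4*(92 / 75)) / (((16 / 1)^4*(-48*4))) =-23 / 14745600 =-0.00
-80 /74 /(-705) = 8 /5217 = 0.00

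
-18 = -18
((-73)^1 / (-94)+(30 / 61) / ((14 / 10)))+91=3697829 / 40138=92.13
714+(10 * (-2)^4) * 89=14954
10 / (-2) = -5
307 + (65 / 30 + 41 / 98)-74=34631 / 147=235.59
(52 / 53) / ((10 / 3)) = 78 / 265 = 0.29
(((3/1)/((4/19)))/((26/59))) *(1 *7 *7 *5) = 823935/104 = 7922.45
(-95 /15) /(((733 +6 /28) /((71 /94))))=-9443 /1447365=-0.01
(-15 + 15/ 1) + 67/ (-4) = -67/ 4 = -16.75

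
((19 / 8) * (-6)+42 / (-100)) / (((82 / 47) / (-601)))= 41438349 / 8200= 5053.46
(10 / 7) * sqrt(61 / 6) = 5 * sqrt(366) / 21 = 4.56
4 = 4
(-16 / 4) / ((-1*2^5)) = 1 / 8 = 0.12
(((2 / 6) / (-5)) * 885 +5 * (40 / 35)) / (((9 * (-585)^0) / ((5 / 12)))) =-1865 / 756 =-2.47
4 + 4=8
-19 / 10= -1.90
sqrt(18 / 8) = 3 / 2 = 1.50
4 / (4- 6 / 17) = 34 / 31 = 1.10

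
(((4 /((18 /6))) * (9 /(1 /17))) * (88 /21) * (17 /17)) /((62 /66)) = 197472 /217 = 910.01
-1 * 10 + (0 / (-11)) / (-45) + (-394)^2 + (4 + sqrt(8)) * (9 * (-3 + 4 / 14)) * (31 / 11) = 11931198 / 77 -10602 * sqrt(2) / 77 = 154755.90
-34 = -34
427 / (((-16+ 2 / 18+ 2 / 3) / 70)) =-269010 / 137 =-1963.58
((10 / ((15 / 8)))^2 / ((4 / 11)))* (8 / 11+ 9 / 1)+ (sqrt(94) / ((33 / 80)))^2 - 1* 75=149837 / 121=1238.32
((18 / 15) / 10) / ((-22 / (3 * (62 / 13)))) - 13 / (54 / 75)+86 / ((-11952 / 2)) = -193858627 / 10682100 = -18.15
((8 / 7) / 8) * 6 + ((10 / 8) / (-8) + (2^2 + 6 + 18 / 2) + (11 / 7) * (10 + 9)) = 11101 / 224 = 49.56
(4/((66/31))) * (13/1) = 806/33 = 24.42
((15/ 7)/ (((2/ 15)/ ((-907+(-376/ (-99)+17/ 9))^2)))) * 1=99524911250/ 7623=13055871.87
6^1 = 6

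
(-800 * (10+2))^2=92160000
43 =43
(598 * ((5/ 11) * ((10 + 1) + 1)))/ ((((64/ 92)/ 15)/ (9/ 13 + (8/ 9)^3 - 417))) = -29230752.92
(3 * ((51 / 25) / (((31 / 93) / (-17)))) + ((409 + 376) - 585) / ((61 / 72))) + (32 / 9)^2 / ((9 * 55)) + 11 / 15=-920787442 / 12228975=-75.30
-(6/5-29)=139/5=27.80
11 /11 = 1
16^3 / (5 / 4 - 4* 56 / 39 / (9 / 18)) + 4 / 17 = -10856204 / 27149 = -399.87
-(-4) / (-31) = -4 / 31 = -0.13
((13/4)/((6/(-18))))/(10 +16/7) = -273/344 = -0.79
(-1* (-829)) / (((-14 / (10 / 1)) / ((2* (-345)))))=2860050 / 7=408578.57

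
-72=-72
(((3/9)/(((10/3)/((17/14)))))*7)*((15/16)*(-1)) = -51/64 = -0.80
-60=-60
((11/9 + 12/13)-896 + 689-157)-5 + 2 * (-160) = -80362/117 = -686.85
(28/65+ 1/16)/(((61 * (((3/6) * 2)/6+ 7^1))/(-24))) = -4617/170495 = -0.03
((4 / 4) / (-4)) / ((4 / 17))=-17 / 16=-1.06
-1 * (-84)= 84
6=6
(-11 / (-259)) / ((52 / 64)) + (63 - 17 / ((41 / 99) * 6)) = 15519467 / 276094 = 56.21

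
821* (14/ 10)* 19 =109193/ 5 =21838.60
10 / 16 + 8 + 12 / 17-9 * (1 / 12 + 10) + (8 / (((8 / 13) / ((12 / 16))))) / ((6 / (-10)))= -13283 / 136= -97.67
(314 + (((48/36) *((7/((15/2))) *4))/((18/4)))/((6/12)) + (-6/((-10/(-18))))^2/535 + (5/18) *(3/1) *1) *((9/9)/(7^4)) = 687431117/5202366750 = 0.13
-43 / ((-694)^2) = -43 / 481636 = -0.00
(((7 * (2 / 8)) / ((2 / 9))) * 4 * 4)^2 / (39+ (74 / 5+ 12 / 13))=1031940 / 3557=290.12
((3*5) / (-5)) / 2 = -3 / 2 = -1.50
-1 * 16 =-16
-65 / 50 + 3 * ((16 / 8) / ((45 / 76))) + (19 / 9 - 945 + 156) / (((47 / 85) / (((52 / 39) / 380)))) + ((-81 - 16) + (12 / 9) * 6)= -4106585 / 48222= -85.16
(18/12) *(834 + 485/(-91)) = 226227/182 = 1243.01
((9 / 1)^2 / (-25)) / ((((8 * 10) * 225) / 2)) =-9 / 25000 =-0.00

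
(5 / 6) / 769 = 5 / 4614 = 0.00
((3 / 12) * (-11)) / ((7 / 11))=-121 / 28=-4.32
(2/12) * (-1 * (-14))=7/3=2.33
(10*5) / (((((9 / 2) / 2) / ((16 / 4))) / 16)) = 12800 / 9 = 1422.22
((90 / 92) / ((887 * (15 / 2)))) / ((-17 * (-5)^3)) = 3 / 43352125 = 0.00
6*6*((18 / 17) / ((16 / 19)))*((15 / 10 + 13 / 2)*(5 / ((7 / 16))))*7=492480 / 17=28969.41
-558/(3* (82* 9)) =-31/123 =-0.25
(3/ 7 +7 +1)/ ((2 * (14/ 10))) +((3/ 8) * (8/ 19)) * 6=7369/ 1862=3.96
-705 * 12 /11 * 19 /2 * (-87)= 6992190 /11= 635653.64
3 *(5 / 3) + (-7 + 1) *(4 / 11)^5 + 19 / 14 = 14247523 / 2254714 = 6.32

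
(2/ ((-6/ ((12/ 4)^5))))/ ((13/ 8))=-648/ 13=-49.85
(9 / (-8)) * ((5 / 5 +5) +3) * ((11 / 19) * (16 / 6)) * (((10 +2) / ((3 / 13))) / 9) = -1716 / 19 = -90.32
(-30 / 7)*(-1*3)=90 / 7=12.86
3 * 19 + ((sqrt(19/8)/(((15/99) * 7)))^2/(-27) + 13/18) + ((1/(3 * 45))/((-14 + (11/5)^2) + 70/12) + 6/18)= 2551589897/44011800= 57.98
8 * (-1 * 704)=-5632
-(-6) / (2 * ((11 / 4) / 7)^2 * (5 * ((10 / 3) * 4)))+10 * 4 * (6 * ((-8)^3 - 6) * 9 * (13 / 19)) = -43999939242 / 57475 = -765549.18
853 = 853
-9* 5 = -45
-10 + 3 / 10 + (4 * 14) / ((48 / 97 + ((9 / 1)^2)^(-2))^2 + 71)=-321528704706791 / 36070161500930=-8.91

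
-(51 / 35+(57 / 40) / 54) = -7477 / 5040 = -1.48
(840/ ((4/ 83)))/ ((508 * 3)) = 2905/ 254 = 11.44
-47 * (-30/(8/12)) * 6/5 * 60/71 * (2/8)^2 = 19035/142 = 134.05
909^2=826281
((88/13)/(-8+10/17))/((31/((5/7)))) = -3740/177723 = -0.02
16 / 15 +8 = 136 / 15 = 9.07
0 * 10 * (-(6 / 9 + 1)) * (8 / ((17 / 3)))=0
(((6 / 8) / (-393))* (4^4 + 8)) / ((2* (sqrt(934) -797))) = 0.00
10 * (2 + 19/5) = 58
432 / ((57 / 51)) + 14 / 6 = 22165 / 57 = 388.86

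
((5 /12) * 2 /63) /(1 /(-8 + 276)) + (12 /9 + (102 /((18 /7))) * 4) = 30910 /189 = 163.54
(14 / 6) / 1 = 7 / 3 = 2.33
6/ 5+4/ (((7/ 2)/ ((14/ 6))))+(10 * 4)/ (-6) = -14/ 5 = -2.80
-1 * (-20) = 20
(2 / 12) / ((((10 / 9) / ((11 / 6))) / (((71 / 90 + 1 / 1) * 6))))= 1771 / 600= 2.95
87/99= 29/33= 0.88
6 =6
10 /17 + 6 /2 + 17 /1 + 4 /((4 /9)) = 503 /17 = 29.59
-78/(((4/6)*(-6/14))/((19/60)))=1729/20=86.45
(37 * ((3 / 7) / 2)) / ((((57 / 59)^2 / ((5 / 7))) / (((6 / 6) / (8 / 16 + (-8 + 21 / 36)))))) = -1287970 / 1468187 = -0.88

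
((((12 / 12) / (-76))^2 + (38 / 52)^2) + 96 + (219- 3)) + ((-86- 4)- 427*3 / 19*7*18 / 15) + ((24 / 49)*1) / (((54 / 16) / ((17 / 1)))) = -734689737767 / 2152397520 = -341.34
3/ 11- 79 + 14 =-64.73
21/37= 0.57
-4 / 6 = -2 / 3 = -0.67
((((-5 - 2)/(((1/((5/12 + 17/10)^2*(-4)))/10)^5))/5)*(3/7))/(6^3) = 1091533853073393531649/2125764000000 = 513478379.10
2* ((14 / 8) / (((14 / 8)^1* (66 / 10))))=10 / 33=0.30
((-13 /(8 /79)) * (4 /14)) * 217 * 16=-127348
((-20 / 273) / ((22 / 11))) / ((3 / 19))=-190 / 819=-0.23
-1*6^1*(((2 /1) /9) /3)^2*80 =-640 /243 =-2.63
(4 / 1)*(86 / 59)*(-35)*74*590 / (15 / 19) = -33856480 / 3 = -11285493.33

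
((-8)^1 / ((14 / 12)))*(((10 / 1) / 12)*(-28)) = 160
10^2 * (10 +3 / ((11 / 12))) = 1327.27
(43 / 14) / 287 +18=72367 / 4018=18.01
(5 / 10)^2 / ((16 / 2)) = 0.03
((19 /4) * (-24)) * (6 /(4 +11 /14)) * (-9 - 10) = 181944 /67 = 2715.58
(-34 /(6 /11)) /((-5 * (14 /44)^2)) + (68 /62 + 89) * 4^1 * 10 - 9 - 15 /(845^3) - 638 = 1693680289100714 /549894215325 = 3080.01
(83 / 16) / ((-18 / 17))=-4.90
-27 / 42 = -9 / 14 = -0.64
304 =304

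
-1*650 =-650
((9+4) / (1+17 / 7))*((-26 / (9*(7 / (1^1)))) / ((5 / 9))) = -169 / 60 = -2.82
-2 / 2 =-1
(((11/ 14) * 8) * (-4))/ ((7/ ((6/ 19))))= -1056/ 931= -1.13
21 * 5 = 105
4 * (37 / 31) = 4.77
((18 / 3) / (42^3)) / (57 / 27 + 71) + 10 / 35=257937 / 902776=0.29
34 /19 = 1.79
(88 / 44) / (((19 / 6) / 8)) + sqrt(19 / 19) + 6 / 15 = 613 / 95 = 6.45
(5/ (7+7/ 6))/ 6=5/ 49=0.10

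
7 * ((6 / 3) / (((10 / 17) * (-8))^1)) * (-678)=40341 / 20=2017.05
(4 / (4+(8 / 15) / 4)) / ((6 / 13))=65 / 31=2.10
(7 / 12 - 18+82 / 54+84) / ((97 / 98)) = 360395 / 5238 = 68.80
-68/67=-1.01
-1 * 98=-98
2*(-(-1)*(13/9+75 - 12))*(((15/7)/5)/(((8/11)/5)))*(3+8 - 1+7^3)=2815175/21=134055.95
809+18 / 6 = 812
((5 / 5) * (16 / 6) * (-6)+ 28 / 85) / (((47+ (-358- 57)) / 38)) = 6327 / 3910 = 1.62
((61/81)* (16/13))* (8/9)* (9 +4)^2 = 101504/729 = 139.24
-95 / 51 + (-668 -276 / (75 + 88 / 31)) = -82871675 / 123063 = -673.41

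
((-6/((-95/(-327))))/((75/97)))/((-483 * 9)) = 0.01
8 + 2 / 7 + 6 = 100 / 7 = 14.29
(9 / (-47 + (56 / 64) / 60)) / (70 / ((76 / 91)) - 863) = 8640 / 35145883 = 0.00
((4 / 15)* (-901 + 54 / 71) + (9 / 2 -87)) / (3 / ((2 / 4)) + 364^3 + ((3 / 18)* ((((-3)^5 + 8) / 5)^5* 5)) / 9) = -6183549 / 517453916075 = -0.00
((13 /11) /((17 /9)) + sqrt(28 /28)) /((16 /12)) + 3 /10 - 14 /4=-1852 /935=-1.98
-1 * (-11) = 11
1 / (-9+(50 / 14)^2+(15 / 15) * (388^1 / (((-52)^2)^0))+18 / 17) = 833 / 327214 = 0.00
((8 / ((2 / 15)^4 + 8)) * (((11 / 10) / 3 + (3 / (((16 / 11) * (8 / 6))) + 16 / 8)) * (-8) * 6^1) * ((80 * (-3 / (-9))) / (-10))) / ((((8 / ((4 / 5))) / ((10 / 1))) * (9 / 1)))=2817750 / 50627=55.66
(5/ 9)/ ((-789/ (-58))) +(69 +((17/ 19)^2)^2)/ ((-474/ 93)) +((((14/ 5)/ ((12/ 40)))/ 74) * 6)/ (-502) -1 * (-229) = 146228821853085706/ 678947906133333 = 215.38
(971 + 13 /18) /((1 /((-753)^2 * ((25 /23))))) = 27548762275 /46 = 598886136.41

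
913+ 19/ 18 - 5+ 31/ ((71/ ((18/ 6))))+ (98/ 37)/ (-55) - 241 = 1740713471/ 2600730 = 669.32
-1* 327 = -327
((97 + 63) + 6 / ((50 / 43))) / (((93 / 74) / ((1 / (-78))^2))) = 152773 / 7072650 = 0.02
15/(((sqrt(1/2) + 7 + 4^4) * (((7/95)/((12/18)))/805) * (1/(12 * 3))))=2068758000/138337 - 3933000 * sqrt(2)/138337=14914.27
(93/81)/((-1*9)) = -31/243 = -0.13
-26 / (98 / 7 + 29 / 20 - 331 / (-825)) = -85800 / 52309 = -1.64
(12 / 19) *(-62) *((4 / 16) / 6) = -31 / 19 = -1.63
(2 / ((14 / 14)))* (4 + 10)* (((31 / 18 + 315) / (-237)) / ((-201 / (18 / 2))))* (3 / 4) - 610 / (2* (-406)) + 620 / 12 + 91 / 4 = 985398179 / 12893748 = 76.42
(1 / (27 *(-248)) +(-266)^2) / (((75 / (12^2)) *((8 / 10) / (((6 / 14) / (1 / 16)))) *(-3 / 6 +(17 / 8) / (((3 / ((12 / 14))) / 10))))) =758051480 / 3627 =209002.34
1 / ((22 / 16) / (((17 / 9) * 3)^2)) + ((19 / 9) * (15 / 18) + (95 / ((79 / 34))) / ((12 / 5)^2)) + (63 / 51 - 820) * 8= -20798431309 / 3190968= -6517.91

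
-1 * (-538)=538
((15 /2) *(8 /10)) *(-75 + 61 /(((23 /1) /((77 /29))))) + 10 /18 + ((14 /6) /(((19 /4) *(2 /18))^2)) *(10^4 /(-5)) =-37188564097 /2167083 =-17160.66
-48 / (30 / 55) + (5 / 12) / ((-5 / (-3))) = -351 / 4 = -87.75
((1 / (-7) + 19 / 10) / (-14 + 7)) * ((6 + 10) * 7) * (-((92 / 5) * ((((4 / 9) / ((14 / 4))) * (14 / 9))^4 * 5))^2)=11923653847416832 / 21618568869938145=0.55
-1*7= -7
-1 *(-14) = 14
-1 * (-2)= 2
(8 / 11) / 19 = 8 / 209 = 0.04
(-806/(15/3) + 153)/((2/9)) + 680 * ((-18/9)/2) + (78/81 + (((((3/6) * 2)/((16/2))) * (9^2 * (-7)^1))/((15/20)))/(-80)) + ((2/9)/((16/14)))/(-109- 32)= -714.76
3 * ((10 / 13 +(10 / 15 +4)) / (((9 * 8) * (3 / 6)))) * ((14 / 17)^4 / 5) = 2036048 / 48859785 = 0.04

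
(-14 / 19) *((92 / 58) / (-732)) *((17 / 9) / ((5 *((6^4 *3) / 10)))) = 0.00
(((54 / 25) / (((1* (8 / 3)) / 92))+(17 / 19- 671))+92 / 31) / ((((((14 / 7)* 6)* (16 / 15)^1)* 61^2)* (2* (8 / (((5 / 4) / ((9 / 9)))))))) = -8726293 / 8977076224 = -0.00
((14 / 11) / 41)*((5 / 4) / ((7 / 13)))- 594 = -535723 / 902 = -593.93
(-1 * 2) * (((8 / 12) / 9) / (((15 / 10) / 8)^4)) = -262144 / 2187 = -119.86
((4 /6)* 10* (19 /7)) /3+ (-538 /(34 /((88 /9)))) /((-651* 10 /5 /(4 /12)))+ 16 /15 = 1523504 /213435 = 7.14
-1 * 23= -23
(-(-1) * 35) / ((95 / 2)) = 0.74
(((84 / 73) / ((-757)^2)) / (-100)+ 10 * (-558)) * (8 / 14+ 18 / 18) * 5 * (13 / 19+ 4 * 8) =-1432969.17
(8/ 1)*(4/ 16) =2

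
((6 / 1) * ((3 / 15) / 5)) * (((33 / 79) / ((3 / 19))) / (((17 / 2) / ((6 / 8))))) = 1881 / 33575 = 0.06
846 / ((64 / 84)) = 8883 / 8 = 1110.38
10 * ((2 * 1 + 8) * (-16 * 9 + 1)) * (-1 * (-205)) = -2931500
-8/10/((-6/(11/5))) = 22/75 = 0.29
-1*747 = -747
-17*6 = -102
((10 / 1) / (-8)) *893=-4465 / 4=-1116.25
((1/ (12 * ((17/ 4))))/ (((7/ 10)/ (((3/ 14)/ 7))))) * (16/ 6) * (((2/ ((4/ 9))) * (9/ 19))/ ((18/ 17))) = 30/ 6517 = 0.00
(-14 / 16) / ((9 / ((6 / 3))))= -0.19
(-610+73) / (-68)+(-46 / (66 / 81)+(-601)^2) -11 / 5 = 1350701907 / 3740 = 361150.24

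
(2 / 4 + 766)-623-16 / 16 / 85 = 24393 / 170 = 143.49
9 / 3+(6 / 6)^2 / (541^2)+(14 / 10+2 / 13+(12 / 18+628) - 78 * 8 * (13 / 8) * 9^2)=-4651477279817 / 57072795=-81500.78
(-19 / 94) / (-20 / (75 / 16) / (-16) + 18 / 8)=-570 / 7097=-0.08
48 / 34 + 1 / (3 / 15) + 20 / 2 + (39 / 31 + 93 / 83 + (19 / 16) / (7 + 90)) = 1276430743 / 67886032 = 18.80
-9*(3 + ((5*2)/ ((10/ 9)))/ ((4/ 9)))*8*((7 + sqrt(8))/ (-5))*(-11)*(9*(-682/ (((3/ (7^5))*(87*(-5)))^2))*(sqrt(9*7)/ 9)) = 262772035431752*sqrt(14)/ 105125 + 919702124011132*sqrt(7)/ 105125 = 32499462809.06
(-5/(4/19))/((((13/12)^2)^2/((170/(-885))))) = 5581440/1685099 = 3.31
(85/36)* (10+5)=425/12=35.42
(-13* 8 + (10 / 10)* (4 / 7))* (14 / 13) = -1448 / 13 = -111.38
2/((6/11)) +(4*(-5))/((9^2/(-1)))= 317/81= 3.91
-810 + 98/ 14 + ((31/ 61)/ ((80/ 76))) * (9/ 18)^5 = -31348531/ 39040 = -802.98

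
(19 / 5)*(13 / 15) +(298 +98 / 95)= 430813 / 1425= 302.32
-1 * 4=-4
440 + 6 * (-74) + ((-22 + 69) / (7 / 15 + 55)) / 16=-52543 / 13312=-3.95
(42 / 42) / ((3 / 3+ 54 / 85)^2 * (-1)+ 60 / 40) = -14450 / 16967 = -0.85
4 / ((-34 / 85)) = -10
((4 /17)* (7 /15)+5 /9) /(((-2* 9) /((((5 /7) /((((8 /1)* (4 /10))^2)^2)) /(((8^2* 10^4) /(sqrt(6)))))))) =-509* sqrt(6) /1293724680192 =-0.00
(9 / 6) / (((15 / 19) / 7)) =133 / 10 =13.30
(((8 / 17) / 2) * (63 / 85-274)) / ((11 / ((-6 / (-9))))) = -185816 / 47685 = -3.90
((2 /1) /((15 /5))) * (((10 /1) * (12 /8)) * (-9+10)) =10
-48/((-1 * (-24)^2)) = 1/12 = 0.08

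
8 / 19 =0.42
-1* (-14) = 14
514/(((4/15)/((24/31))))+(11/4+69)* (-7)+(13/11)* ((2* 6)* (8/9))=4102697/4092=1002.61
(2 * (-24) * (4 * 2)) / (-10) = 192 / 5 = 38.40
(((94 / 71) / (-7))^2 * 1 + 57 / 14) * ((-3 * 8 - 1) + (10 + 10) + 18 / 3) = 2029031 / 494018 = 4.11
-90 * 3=-270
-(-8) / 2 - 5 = -1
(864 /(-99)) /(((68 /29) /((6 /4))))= -1044 /187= -5.58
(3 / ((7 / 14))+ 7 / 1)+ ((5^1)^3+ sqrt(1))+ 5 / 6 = 839 / 6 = 139.83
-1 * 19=-19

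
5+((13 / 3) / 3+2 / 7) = 424 / 63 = 6.73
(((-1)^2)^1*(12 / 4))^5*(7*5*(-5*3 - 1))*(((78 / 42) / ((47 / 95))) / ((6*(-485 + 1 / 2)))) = 140400 / 799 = 175.72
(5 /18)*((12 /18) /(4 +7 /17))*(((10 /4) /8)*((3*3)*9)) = 17 /16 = 1.06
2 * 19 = 38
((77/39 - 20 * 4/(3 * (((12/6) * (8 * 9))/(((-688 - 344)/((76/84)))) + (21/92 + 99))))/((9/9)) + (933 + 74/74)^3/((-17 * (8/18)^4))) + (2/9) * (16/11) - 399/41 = -96765354890734594211185/78776759359584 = -1228349016.61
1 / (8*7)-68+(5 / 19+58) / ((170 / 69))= -4009581 / 90440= -44.33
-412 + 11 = -401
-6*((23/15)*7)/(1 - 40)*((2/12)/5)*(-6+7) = 161/2925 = 0.06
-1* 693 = -693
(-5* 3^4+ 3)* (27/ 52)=-5427/ 26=-208.73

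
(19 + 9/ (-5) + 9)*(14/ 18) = 917/ 45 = 20.38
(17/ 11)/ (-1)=-17/ 11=-1.55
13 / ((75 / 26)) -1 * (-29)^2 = -62737 / 75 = -836.49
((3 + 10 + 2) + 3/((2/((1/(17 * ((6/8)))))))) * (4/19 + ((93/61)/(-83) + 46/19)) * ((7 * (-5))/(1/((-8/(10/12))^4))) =-2400667525251072/204418625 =-11743878.65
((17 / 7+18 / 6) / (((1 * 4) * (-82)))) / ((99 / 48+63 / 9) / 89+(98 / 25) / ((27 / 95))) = -913140 / 766595081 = -0.00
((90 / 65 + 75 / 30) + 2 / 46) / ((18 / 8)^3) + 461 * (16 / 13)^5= 100088966560 / 76857651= 1302.26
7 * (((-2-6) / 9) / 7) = -8 / 9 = -0.89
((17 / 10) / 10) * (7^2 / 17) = 49 / 100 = 0.49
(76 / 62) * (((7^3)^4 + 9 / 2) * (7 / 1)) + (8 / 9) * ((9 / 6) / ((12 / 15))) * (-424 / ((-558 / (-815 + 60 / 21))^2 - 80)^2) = 112607063388589412849560870403 / 948132884825967786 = 118767174085.79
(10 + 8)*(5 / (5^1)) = 18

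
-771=-771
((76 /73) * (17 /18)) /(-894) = -323 /293679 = -0.00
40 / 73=0.55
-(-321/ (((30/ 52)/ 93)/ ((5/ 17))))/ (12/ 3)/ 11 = 345.89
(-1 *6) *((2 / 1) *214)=-2568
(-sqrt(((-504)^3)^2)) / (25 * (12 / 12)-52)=4741632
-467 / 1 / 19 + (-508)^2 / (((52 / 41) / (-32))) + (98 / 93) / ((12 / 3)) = -299136518831 / 45942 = -6511177.55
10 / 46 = 5 / 23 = 0.22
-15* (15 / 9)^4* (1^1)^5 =-3125 / 27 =-115.74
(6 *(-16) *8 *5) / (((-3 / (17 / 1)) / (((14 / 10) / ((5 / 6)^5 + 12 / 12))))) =236888064 / 10901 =21730.86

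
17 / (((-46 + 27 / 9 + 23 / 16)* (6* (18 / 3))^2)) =-17 / 53865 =-0.00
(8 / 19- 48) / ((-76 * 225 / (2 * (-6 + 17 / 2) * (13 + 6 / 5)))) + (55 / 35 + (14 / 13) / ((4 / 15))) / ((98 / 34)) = 1552920553 / 724364550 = 2.14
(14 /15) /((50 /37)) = 259 /375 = 0.69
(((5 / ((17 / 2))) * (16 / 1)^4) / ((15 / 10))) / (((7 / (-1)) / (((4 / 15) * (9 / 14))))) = -524288 / 833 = -629.40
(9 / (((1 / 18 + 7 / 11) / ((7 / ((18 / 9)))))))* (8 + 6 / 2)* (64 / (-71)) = -4390848 / 9727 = -451.41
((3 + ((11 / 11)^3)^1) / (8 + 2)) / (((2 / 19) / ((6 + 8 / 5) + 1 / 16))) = 11647 / 400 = 29.12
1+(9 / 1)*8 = 73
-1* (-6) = 6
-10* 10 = -100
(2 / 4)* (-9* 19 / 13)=-171 / 26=-6.58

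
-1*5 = -5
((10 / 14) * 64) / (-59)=-320 / 413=-0.77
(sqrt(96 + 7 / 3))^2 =295 / 3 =98.33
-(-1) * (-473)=-473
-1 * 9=-9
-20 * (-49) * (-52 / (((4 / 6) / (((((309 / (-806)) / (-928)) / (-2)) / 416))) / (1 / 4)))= 227115 / 23934976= 0.01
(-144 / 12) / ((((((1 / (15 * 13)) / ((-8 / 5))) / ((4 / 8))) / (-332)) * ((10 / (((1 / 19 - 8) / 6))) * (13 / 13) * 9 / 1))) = 2606864 / 285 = 9146.89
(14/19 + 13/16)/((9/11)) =1.89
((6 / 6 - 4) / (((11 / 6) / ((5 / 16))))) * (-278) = 6255 / 44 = 142.16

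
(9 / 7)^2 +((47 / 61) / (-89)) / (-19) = 8357534 / 5054399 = 1.65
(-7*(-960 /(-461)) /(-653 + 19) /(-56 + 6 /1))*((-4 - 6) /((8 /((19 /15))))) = 0.00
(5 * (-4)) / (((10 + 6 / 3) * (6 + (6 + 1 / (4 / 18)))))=-10 / 99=-0.10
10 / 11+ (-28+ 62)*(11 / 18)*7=14489 / 99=146.35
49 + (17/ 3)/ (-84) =12331/ 252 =48.93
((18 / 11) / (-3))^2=36 / 121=0.30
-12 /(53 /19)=-228 /53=-4.30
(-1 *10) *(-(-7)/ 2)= -35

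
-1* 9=-9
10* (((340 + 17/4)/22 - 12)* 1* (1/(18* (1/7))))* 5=18725/264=70.93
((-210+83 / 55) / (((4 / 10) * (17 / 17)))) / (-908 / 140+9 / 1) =-401345 / 1936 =-207.31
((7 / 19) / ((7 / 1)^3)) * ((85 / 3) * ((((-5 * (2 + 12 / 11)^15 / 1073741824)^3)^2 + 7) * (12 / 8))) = 3913436765933588249753358174633214870959829140457210133247434768802255760798093571805787555852807768953664871858919973733405 / 12246752769595824457831996590805743773971637972461168032181279673055086846013380190545569408401013474278811351104826835468288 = 0.32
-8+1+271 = 264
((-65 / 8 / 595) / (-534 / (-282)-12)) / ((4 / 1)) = 611 / 1808800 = 0.00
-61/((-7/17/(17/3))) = 17629/21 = 839.48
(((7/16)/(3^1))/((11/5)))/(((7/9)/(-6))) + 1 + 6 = 571/88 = 6.49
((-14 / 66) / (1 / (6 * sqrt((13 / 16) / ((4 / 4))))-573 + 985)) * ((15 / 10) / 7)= -12051 / 109230242 + 3 * sqrt(13) / 218460484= -0.00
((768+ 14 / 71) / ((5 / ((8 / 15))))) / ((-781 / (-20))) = 1745344 / 831765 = 2.10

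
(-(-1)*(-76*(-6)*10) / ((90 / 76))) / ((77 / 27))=103968 / 77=1350.23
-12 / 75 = -4 / 25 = -0.16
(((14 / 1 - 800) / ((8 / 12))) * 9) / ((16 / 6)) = -31833 / 8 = -3979.12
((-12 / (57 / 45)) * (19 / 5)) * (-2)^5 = 1152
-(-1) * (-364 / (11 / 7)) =-2548 / 11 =-231.64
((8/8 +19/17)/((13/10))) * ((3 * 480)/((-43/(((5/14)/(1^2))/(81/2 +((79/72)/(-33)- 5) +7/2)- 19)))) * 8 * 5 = 51043177728000/1231769357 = 41438.91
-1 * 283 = -283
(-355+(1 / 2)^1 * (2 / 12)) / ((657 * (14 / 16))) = -8518 / 13797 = -0.62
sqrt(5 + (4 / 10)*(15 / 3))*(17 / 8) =17*sqrt(7) / 8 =5.62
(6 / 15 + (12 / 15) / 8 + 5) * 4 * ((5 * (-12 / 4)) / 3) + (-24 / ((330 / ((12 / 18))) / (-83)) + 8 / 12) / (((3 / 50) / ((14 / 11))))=-1270 / 121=-10.50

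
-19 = -19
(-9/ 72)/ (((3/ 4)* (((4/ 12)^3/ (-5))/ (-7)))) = -315/ 2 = -157.50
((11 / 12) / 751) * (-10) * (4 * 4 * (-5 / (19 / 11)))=24200 / 42807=0.57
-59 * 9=-531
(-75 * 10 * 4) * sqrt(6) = -3000 * sqrt(6) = -7348.47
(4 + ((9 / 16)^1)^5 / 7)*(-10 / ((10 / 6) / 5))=-441287655 / 3670016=-120.24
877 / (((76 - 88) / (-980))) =214865 / 3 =71621.67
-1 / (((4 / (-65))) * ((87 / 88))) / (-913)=-130 / 7221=-0.02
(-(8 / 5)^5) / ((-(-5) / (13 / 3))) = -425984 / 46875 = -9.09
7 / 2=3.50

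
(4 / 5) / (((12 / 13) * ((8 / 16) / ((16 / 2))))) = 208 / 15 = 13.87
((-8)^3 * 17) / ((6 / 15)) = -21760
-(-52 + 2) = 50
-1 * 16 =-16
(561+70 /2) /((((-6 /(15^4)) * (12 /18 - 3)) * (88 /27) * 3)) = 67888125 /308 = 220415.99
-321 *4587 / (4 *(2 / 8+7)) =-1472427 / 29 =-50773.34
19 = 19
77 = 77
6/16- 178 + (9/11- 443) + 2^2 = -54191/88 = -615.81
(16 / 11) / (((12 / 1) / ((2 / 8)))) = 1 / 33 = 0.03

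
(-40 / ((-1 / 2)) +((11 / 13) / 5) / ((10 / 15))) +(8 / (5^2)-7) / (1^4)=47823 / 650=73.57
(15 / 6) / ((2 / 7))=35 / 4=8.75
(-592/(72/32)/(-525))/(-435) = -0.00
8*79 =632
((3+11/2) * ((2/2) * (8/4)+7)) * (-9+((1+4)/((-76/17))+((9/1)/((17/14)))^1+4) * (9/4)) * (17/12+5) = 16904349/2432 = 6950.80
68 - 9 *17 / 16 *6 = 85 / 8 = 10.62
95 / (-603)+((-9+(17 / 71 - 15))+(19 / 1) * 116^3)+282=29657282.08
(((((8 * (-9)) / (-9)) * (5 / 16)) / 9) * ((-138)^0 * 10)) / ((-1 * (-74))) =25 / 666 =0.04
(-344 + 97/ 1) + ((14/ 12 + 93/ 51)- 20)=-26929/ 102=-264.01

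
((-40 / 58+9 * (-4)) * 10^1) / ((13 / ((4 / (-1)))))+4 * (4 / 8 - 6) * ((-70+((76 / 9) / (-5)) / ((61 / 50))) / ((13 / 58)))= 1473552200 / 206973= 7119.54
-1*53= -53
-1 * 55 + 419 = 364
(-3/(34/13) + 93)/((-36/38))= -6593/68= -96.96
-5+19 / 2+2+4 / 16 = 27 / 4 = 6.75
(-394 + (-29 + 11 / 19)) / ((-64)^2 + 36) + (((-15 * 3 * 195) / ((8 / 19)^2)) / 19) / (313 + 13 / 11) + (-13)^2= 25822959673 / 160784384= 160.61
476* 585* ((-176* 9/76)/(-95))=22054032/361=61091.50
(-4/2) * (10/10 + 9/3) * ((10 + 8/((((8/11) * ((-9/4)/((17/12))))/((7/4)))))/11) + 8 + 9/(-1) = 161/297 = 0.54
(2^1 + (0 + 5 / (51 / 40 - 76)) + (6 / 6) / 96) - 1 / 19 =10308919 / 5451936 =1.89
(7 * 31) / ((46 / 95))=448.15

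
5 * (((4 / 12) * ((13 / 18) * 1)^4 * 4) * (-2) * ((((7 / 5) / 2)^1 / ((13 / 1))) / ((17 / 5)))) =-76895 / 1338444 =-0.06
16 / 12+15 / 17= 113 / 51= 2.22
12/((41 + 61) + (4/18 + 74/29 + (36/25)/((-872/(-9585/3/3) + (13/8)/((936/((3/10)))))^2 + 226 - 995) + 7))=1656243652277196/15426815418405761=0.11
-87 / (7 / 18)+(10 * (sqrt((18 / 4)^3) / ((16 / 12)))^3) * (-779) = -2069962695 * sqrt(2) / 1024 - 1566 / 7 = -2858982.81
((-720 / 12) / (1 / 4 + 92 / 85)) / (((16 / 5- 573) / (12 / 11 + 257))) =96526000 / 4732189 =20.40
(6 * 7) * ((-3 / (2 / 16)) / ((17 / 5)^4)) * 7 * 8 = -35280000 / 83521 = -422.41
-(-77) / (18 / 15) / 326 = 385 / 1956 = 0.20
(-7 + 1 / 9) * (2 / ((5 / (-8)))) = 992 / 45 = 22.04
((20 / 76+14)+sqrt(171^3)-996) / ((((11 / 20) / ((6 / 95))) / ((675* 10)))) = -3021786000 / 3971+4374000* sqrt(19) / 11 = 972293.24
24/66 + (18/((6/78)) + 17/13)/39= 35677/5577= 6.40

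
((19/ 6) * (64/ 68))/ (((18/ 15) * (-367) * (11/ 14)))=-5320/ 617661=-0.01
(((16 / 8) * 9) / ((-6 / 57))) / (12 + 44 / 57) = -9747 / 728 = -13.39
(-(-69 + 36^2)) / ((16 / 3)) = -3681 / 16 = -230.06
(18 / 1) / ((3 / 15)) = 90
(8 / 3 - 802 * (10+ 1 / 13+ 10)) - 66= -630436 / 39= -16165.03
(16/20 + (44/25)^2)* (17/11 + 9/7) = 75864/6875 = 11.03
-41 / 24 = -1.71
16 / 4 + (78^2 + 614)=6702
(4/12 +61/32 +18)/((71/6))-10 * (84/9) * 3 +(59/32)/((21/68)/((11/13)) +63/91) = -3229837579/11679216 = -276.55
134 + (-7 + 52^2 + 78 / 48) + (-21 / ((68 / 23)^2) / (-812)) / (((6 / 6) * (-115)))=7596873571 / 2681920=2832.62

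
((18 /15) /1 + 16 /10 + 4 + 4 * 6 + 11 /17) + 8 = 3353 /85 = 39.45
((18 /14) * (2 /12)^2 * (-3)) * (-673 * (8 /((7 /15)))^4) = 104664960000 /16807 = 6227462.37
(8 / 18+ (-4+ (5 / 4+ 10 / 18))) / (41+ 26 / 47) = -47 / 1116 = -0.04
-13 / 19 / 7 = -13 / 133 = -0.10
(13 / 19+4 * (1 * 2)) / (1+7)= 165 / 152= 1.09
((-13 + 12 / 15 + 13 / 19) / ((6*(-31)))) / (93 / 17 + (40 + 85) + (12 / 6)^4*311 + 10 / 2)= 9299 / 767717325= 0.00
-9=-9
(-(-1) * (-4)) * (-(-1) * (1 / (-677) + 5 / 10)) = -1350 / 677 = -1.99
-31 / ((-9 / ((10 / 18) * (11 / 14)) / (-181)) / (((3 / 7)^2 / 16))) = -308605 / 98784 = -3.12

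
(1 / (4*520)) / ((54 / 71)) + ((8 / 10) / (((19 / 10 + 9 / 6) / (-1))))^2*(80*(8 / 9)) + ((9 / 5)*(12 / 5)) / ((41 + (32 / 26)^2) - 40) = 5.66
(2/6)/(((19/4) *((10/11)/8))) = 176/285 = 0.62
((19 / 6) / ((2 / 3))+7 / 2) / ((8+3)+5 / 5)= 11 / 16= 0.69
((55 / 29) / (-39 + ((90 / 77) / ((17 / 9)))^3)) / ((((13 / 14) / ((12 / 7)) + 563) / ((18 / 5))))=-3552827460336 / 11367135158198825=-0.00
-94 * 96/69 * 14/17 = -42112/391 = -107.70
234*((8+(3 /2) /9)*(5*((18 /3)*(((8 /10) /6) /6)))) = 1274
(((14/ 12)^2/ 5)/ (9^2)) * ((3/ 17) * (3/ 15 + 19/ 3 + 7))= 9947/ 1239300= 0.01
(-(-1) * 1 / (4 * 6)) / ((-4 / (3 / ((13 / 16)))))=-1 / 26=-0.04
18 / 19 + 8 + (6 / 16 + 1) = 1569 / 152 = 10.32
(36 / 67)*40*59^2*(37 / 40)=69204.36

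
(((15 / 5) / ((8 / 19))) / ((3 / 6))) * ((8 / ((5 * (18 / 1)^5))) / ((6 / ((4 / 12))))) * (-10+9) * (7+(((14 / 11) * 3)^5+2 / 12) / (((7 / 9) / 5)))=-223827783217 / 63906531353280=-0.00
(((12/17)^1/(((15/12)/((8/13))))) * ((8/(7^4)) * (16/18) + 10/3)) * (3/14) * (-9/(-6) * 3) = 20763072/18571735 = 1.12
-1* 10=-10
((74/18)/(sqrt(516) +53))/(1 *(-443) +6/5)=-9805/45587133 +370 *sqrt(129)/45587133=-0.00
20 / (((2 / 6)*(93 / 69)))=1380 / 31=44.52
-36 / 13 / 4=-9 / 13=-0.69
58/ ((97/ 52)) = 3016/ 97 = 31.09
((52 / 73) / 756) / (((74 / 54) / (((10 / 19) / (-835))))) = -26 / 59991911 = -0.00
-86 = -86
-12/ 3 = -4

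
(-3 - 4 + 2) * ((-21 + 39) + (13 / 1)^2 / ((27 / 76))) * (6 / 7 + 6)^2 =-116070.75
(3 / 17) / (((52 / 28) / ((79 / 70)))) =237 / 2210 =0.11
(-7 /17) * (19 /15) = -133 /255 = -0.52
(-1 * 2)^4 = 16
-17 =-17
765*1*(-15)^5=-580921875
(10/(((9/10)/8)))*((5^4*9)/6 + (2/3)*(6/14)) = 5251600/63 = 83358.73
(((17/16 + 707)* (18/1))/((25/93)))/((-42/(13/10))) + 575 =-892.51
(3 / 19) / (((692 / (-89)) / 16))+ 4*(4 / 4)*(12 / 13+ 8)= 1511284 / 42731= 35.37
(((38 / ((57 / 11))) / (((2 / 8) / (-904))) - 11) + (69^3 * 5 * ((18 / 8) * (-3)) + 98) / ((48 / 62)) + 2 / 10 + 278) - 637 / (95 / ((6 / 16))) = -43615078461 / 3040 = -14347065.28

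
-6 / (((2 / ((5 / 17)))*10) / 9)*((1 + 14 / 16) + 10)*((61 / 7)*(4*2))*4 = -312930 / 119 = -2629.66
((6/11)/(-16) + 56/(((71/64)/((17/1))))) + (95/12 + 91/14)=16354579/18744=872.52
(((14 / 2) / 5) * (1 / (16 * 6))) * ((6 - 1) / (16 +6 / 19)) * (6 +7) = 0.06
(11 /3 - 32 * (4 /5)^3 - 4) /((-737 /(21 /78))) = 0.01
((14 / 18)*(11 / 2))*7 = 539 / 18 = 29.94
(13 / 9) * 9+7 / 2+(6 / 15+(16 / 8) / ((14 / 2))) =1203 / 70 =17.19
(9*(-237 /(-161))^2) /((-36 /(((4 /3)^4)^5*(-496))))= 850894456549801984 /10042326495369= 84730.81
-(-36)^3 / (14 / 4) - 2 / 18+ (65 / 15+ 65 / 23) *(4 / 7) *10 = 19374703 / 1449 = 13371.09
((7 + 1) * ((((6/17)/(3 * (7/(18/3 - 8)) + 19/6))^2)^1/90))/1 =0.00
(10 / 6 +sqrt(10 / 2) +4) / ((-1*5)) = -17 / 15-sqrt(5) / 5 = -1.58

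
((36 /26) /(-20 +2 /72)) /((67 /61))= -39528 /626249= -0.06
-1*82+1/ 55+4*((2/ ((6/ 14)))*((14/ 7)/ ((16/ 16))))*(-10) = -75127/ 165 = -455.32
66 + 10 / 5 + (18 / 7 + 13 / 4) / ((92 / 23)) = 7779 / 112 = 69.46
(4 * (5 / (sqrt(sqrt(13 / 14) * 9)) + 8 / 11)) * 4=128 / 11 + 80 * 13^(3 / 4) * 14^(1 / 4) / 39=38.80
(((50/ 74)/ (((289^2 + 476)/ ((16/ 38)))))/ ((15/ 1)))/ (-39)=-40/ 6908837247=-0.00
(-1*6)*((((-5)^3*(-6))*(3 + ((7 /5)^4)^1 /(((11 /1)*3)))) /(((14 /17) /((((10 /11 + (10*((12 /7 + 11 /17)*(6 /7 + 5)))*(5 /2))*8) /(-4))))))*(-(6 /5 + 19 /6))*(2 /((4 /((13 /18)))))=-18618071.81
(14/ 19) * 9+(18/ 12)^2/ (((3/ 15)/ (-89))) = -75591/ 76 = -994.62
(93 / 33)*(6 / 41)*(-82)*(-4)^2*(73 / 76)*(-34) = 3693216 / 209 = 17670.89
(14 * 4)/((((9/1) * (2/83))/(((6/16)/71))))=581/426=1.36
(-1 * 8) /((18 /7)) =-28 /9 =-3.11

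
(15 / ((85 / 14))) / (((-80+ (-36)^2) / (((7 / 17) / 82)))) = 147 / 14408384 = 0.00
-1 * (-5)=5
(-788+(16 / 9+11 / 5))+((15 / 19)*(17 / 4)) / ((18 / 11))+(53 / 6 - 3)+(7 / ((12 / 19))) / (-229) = -1215788033 / 1566360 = -776.19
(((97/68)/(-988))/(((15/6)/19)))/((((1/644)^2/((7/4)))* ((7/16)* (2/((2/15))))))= -20114696/16575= -1213.56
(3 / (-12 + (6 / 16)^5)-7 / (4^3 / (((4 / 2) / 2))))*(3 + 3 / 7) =-9042267 / 7335496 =-1.23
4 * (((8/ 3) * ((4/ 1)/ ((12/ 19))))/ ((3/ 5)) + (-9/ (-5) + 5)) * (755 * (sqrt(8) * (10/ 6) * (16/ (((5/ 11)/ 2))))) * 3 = 2006169088 * sqrt(2)/ 27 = 105079686.39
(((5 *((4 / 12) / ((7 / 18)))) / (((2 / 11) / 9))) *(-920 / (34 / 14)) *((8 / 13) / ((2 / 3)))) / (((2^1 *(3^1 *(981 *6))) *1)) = -50600 / 24089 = -2.10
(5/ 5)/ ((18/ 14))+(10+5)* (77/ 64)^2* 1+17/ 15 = 4354331/ 184320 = 23.62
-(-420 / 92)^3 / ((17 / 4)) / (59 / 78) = 361179000 / 12203501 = 29.60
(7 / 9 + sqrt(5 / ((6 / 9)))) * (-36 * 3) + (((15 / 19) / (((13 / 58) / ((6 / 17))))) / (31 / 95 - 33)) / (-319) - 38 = -54 * sqrt(30) - 230147407 / 1886456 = -417.77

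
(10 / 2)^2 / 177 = 25 / 177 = 0.14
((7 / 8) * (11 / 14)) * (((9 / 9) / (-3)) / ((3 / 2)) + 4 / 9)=11 / 72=0.15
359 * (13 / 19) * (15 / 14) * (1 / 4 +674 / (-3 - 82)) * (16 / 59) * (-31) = 323787126 / 19057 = 16990.46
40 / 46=20 / 23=0.87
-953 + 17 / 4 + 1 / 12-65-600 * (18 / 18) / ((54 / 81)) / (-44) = -993.21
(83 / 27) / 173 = 83 / 4671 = 0.02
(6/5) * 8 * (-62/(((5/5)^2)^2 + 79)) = -186/25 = -7.44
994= 994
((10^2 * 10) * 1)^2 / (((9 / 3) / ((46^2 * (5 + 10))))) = 10580000000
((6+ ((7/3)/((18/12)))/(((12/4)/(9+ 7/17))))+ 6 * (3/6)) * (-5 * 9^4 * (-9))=4098052.06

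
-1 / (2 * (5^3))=-1 / 250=-0.00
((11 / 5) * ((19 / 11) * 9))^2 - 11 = 28966 / 25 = 1158.64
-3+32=29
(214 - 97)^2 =13689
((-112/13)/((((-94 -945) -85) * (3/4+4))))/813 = 112/56427891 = 0.00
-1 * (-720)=720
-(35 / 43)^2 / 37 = -1225 / 68413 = -0.02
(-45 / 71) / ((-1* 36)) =5 / 284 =0.02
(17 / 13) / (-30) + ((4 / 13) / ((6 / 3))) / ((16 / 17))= 187 / 1560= 0.12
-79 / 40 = -1.98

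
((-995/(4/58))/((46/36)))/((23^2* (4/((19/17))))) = -4934205/827356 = -5.96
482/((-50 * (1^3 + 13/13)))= -241/50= -4.82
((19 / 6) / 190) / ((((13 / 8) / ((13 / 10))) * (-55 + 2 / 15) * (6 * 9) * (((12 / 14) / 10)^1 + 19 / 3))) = -7 / 9984636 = -0.00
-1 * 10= -10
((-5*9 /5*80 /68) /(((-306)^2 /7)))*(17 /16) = -35 /41616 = -0.00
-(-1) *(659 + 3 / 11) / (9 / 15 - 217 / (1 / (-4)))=36260 / 47773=0.76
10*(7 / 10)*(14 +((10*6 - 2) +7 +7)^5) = 13544423522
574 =574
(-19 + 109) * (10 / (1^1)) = 900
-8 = -8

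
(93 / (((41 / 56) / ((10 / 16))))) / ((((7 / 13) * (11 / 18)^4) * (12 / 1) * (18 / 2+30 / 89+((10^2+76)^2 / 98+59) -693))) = -230616919260 / 807811948163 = -0.29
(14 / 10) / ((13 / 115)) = 161 / 13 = 12.38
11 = 11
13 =13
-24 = -24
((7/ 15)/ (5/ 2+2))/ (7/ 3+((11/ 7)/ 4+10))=392/ 48105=0.01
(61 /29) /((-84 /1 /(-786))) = 7991 /406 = 19.68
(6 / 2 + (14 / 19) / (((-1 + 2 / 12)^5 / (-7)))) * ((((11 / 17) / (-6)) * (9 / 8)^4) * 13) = -294030644193 / 8268800000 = -35.56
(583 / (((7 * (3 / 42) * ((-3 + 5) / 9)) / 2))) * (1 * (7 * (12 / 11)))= 80136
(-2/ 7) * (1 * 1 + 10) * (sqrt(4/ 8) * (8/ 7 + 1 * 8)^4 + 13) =-184549376 * sqrt(2)/ 16807- 286/ 7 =-15569.64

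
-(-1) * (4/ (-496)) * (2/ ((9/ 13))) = -13/ 558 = -0.02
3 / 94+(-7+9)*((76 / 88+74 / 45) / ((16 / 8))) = 59093 / 23265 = 2.54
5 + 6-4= 7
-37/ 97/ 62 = -37/ 6014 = -0.01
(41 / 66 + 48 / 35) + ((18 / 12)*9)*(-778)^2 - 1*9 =18875765353 / 2310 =8171326.99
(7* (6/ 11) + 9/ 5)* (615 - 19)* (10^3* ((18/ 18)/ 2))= 18416400/ 11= 1674218.18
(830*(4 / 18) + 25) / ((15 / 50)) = 18850 / 27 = 698.15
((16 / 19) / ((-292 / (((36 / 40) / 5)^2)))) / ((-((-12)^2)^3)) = 1 / 31956480000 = 0.00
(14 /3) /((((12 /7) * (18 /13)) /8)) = 15.73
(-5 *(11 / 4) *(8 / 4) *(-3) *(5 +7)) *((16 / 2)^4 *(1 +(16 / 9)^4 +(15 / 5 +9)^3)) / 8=642583321600 / 729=881458603.02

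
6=6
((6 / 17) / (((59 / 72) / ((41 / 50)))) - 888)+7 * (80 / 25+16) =-18887664 / 25075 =-753.25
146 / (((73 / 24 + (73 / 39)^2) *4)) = 6084 / 1091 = 5.58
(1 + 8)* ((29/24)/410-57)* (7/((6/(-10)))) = 3925957/656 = 5984.69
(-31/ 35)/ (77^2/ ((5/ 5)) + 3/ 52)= -1612/ 10790885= -0.00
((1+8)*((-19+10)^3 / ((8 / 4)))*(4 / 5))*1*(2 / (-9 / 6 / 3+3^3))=-52488 / 265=-198.07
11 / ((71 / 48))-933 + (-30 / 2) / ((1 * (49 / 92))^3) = -8560606755 / 8353079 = -1024.84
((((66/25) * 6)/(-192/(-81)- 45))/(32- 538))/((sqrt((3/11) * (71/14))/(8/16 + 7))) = 243 * sqrt(32802)/9397915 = 0.00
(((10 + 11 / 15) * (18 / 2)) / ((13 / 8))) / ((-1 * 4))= -966 / 65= -14.86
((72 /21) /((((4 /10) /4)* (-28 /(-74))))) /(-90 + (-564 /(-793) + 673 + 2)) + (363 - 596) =-1766440551 /7586327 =-232.85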